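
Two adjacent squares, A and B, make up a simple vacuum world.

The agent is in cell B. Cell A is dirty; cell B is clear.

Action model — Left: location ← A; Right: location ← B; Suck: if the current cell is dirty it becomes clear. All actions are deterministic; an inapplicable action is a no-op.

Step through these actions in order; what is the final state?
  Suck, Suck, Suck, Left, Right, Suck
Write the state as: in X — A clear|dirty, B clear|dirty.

in B — A dirty, B clear

step 1/6 (Suck): in B — A dirty, B clear
step 2/6 (Suck): in B — A dirty, B clear
step 3/6 (Suck): in B — A dirty, B clear
step 4/6 (Left): in A — A dirty, B clear
step 5/6 (Right): in B — A dirty, B clear
step 6/6 (Suck): in B — A dirty, B clear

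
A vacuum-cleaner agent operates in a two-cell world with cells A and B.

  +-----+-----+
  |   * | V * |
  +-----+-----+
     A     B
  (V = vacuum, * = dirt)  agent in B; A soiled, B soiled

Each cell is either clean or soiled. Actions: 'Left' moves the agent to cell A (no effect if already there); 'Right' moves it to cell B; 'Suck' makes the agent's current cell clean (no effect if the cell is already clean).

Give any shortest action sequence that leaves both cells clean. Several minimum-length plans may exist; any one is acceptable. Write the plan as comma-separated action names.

1. Suck → loc=B A=soiled B=clean
2. Left → loc=A A=soiled B=clean
3. Suck → loc=A A=clean B=clean
min 3: Suck B + move + Suck A

Suck, Left, Suck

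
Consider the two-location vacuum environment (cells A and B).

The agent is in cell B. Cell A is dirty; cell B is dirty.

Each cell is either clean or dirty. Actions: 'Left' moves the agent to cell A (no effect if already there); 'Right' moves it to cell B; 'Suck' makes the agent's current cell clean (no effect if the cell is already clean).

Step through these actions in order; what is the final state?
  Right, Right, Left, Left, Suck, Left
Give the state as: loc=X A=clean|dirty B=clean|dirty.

t=1 Right ⇒ loc=B A=dirty B=dirty
t=2 Right ⇒ loc=B A=dirty B=dirty
t=3 Left ⇒ loc=A A=dirty B=dirty
t=4 Left ⇒ loc=A A=dirty B=dirty
t=5 Suck ⇒ loc=A A=clean B=dirty
t=6 Left ⇒ loc=A A=clean B=dirty

loc=A A=clean B=dirty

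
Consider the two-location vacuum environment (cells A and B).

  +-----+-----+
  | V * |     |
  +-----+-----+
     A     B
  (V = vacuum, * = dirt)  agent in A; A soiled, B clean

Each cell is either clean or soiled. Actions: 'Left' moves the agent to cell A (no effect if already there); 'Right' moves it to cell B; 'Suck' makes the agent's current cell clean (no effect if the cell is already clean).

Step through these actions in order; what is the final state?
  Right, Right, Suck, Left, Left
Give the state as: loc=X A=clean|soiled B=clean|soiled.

loc=A A=soiled B=clean

1. Right → loc=B A=soiled B=clean
2. Right → loc=B A=soiled B=clean
3. Suck → loc=B A=soiled B=clean
4. Left → loc=A A=soiled B=clean
5. Left → loc=A A=soiled B=clean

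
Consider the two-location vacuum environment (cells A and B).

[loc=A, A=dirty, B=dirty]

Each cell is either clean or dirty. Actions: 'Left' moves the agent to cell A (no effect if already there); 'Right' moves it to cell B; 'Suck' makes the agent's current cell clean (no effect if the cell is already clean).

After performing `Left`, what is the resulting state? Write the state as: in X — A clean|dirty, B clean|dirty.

start: in A — A dirty, B dirty
step 1/1 (Left): in A — A dirty, B dirty

in A — A dirty, B dirty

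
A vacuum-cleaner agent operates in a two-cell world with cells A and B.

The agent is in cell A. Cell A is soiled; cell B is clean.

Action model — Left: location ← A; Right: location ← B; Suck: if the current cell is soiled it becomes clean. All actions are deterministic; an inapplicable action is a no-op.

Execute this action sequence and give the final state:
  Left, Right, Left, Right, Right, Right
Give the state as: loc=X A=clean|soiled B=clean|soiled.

loc=B A=soiled B=clean

Left (#1): loc=A A=soiled B=clean
Right (#2): loc=B A=soiled B=clean
Left (#3): loc=A A=soiled B=clean
Right (#4): loc=B A=soiled B=clean
Right (#5): loc=B A=soiled B=clean
Right (#6): loc=B A=soiled B=clean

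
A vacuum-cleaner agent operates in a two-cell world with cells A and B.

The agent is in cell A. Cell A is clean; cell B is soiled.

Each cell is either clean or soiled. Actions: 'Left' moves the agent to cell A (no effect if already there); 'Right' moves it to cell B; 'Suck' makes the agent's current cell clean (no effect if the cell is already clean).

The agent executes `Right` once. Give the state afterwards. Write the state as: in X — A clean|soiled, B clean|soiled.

start: in A — A clean, B soiled
t=1 Right ⇒ in B — A clean, B soiled

in B — A clean, B soiled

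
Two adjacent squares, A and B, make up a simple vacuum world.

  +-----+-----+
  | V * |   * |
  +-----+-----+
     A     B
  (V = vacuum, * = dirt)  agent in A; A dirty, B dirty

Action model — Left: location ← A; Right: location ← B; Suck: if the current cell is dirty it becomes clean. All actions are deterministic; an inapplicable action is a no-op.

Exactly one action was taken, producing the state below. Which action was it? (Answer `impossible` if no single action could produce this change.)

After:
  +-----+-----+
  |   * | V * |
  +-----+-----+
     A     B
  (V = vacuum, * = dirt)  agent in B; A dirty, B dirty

Right

try  Left: <A|dirty|dirty>
try Right: <B|dirty|dirty>  ← match
try  Suck: <A|clean|dirty>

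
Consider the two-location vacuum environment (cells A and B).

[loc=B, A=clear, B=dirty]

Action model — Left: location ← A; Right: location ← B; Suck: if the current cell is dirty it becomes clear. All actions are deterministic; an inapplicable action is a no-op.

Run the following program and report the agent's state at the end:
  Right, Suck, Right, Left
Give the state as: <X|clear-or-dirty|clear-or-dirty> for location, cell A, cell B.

<A|clear|clear>

t=1 Right ⇒ <B|clear|dirty>
t=2 Suck ⇒ <B|clear|clear>
t=3 Right ⇒ <B|clear|clear>
t=4 Left ⇒ <A|clear|clear>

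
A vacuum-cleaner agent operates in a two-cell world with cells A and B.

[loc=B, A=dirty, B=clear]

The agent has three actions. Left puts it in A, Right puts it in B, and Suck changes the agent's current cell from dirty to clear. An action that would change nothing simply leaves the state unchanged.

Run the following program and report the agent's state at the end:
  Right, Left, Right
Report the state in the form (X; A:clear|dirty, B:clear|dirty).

(B; A:dirty, B:clear)

t=1 Right ⇒ (B; A:dirty, B:clear)
t=2 Left ⇒ (A; A:dirty, B:clear)
t=3 Right ⇒ (B; A:dirty, B:clear)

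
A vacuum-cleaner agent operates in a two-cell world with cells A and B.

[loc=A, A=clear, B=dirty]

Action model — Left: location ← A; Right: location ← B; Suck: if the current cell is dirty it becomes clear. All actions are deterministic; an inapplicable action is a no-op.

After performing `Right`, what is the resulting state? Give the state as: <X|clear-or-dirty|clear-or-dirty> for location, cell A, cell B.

<B|clear|dirty>

start: <A|clear|dirty>
[1] after Right: <B|clear|dirty>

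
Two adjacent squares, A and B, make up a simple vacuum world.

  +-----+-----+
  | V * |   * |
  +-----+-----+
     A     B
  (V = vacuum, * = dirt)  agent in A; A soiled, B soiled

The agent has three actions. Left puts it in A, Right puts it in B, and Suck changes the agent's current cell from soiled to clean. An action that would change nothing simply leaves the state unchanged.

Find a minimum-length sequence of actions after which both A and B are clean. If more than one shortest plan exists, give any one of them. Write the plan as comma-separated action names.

[1] after Suck: (A; A:clean, B:soiled)
[2] after Right: (B; A:clean, B:soiled)
[3] after Suck: (B; A:clean, B:clean)
min 3: Suck A + move + Suck B

Suck, Right, Suck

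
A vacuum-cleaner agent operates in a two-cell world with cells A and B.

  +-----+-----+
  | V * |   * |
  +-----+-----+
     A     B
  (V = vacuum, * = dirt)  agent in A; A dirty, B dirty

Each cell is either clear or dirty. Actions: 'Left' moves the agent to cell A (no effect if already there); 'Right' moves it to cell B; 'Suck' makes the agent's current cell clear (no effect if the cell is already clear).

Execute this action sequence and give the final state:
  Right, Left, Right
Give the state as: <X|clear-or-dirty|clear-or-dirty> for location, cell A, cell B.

step 1/3 (Right): <B|dirty|dirty>
step 2/3 (Left): <A|dirty|dirty>
step 3/3 (Right): <B|dirty|dirty>

<B|dirty|dirty>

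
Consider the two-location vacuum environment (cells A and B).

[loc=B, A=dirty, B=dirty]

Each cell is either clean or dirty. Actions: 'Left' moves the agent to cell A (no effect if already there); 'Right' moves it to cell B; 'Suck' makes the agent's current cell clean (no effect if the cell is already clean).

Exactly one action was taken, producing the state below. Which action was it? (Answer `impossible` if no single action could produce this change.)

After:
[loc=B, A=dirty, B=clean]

try  Left: in A — A dirty, B dirty
try Right: in B — A dirty, B dirty
try  Suck: in B — A dirty, B clean  ← match

Suck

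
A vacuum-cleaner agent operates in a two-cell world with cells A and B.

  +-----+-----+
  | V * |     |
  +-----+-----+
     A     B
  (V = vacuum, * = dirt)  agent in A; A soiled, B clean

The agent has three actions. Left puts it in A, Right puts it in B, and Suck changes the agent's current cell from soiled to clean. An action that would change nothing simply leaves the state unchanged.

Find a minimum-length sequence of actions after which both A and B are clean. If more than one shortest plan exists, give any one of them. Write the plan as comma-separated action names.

Suck

t=1 Suck ⇒ <A|clean|clean>
min 1: A is soiled, one Suck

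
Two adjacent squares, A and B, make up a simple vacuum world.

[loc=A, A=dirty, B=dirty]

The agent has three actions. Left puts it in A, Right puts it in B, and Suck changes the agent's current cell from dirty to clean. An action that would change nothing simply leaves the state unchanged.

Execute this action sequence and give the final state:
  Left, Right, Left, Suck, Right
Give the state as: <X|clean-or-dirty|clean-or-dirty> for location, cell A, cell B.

t=1 Left ⇒ <A|dirty|dirty>
t=2 Right ⇒ <B|dirty|dirty>
t=3 Left ⇒ <A|dirty|dirty>
t=4 Suck ⇒ <A|clean|dirty>
t=5 Right ⇒ <B|clean|dirty>

<B|clean|dirty>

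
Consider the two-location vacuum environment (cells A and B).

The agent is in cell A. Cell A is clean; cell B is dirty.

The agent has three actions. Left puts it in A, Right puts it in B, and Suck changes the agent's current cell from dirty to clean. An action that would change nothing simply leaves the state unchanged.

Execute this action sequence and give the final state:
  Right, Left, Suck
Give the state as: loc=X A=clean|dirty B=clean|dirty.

loc=A A=clean B=dirty

t=1 Right ⇒ loc=B A=clean B=dirty
t=2 Left ⇒ loc=A A=clean B=dirty
t=3 Suck ⇒ loc=A A=clean B=dirty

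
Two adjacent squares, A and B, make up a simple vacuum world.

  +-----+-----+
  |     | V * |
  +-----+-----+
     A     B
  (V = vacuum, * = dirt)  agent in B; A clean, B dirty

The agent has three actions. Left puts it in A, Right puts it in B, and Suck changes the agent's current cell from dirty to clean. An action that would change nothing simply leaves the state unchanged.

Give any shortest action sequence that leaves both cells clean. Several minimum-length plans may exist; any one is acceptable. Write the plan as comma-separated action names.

Suck

1) do Suck; now loc=B A=clean B=clean
min 1: B is dirty, one Suck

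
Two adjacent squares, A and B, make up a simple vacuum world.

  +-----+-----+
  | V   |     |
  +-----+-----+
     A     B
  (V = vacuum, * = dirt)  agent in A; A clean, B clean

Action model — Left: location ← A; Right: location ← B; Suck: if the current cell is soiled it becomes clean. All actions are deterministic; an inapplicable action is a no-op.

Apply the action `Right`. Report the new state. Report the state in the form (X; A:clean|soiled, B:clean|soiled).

(B; A:clean, B:clean)

start: (A; A:clean, B:clean)
[1] after Right: (B; A:clean, B:clean)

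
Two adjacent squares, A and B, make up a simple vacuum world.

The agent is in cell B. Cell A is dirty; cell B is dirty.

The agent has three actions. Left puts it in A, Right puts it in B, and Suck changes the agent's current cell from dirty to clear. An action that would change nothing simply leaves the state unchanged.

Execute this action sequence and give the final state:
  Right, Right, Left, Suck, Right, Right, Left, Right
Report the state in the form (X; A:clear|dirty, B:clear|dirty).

Right (#1): (B; A:dirty, B:dirty)
Right (#2): (B; A:dirty, B:dirty)
Left (#3): (A; A:dirty, B:dirty)
Suck (#4): (A; A:clear, B:dirty)
Right (#5): (B; A:clear, B:dirty)
Right (#6): (B; A:clear, B:dirty)
Left (#7): (A; A:clear, B:dirty)
Right (#8): (B; A:clear, B:dirty)

(B; A:clear, B:dirty)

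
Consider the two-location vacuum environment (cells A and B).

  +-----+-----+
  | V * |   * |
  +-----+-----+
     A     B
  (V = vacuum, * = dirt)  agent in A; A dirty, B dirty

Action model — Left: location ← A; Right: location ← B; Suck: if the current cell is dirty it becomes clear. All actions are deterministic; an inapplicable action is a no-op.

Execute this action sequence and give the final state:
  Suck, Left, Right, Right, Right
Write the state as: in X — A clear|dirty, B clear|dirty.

1. Suck → in A — A clear, B dirty
2. Left → in A — A clear, B dirty
3. Right → in B — A clear, B dirty
4. Right → in B — A clear, B dirty
5. Right → in B — A clear, B dirty

in B — A clear, B dirty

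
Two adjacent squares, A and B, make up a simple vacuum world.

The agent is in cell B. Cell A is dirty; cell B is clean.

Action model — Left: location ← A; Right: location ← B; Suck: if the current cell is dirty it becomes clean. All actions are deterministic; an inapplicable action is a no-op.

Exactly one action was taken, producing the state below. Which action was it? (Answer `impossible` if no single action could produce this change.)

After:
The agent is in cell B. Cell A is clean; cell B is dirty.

try  Left: <A|dirty|clean>
try Right: <B|dirty|clean>
try  Suck: <B|dirty|clean>
no single action produces the after-state

impossible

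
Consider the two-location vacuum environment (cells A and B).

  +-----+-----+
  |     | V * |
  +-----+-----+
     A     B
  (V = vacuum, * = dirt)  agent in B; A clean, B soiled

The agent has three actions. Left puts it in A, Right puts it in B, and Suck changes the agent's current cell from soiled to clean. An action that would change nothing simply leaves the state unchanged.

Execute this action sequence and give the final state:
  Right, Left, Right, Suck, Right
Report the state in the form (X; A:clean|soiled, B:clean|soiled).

(B; A:clean, B:clean)

t=1 Right ⇒ (B; A:clean, B:soiled)
t=2 Left ⇒ (A; A:clean, B:soiled)
t=3 Right ⇒ (B; A:clean, B:soiled)
t=4 Suck ⇒ (B; A:clean, B:clean)
t=5 Right ⇒ (B; A:clean, B:clean)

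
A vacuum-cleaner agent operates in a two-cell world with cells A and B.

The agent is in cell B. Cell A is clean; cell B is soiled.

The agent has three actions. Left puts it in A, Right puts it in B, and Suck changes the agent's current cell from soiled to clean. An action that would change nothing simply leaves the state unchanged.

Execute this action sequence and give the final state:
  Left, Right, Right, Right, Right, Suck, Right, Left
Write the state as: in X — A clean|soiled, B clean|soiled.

Left (#1): in A — A clean, B soiled
Right (#2): in B — A clean, B soiled
Right (#3): in B — A clean, B soiled
Right (#4): in B — A clean, B soiled
Right (#5): in B — A clean, B soiled
Suck (#6): in B — A clean, B clean
Right (#7): in B — A clean, B clean
Left (#8): in A — A clean, B clean

in A — A clean, B clean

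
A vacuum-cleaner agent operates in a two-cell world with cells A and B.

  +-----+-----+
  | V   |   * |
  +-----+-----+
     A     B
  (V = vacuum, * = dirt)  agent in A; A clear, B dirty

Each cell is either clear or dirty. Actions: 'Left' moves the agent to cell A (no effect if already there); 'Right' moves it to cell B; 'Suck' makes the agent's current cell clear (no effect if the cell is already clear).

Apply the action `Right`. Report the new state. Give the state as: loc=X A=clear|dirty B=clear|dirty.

loc=B A=clear B=dirty

start: loc=A A=clear B=dirty
1) do Right; now loc=B A=clear B=dirty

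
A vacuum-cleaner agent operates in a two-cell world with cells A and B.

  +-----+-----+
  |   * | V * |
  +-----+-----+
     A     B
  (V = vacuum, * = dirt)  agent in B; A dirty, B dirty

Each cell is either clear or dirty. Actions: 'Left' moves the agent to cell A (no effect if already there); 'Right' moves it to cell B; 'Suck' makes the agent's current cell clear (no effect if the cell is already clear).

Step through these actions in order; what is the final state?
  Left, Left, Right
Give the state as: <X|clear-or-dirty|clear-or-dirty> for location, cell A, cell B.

1) do Left; now <A|dirty|dirty>
2) do Left; now <A|dirty|dirty>
3) do Right; now <B|dirty|dirty>

<B|dirty|dirty>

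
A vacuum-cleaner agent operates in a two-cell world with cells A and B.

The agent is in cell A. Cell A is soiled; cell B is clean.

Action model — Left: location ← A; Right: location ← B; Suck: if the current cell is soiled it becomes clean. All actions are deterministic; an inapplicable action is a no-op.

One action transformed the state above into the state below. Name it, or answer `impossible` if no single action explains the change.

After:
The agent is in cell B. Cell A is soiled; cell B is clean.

try  Left: (A; A:soiled, B:clean)
try Right: (B; A:soiled, B:clean)  ← match
try  Suck: (A; A:clean, B:clean)

Right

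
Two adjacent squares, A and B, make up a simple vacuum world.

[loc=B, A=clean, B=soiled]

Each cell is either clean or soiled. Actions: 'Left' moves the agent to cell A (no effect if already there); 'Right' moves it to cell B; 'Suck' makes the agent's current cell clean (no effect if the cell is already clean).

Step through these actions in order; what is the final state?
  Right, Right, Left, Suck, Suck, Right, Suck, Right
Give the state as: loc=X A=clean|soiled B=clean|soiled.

loc=B A=clean B=clean

t=1 Right ⇒ loc=B A=clean B=soiled
t=2 Right ⇒ loc=B A=clean B=soiled
t=3 Left ⇒ loc=A A=clean B=soiled
t=4 Suck ⇒ loc=A A=clean B=soiled
t=5 Suck ⇒ loc=A A=clean B=soiled
t=6 Right ⇒ loc=B A=clean B=soiled
t=7 Suck ⇒ loc=B A=clean B=clean
t=8 Right ⇒ loc=B A=clean B=clean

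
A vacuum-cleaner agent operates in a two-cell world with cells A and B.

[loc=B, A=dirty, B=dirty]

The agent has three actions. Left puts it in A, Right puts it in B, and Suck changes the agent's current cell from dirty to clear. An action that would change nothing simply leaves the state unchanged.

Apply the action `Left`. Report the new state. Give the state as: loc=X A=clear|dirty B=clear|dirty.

loc=A A=dirty B=dirty

start: loc=B A=dirty B=dirty
step 1/1 (Left): loc=A A=dirty B=dirty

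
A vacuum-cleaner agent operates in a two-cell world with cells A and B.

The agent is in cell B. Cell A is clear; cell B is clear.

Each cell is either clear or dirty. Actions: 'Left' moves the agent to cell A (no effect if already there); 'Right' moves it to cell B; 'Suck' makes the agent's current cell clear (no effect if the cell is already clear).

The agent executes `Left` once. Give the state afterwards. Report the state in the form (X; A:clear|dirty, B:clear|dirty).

(A; A:clear, B:clear)

start: (B; A:clear, B:clear)
step 1/1 (Left): (A; A:clear, B:clear)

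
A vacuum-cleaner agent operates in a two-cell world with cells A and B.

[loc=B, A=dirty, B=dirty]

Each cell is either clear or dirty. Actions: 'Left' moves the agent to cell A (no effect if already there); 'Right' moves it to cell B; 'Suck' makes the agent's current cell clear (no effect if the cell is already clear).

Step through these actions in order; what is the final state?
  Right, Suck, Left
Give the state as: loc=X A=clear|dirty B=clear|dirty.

step 1/3 (Right): loc=B A=dirty B=dirty
step 2/3 (Suck): loc=B A=dirty B=clear
step 3/3 (Left): loc=A A=dirty B=clear

loc=A A=dirty B=clear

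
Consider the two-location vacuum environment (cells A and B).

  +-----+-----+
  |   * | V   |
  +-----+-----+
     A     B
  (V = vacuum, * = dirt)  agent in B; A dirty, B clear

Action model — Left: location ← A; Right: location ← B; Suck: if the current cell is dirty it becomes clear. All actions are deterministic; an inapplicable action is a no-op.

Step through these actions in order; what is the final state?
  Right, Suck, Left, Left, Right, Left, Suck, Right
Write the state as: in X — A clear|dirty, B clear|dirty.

step 1/8 (Right): in B — A dirty, B clear
step 2/8 (Suck): in B — A dirty, B clear
step 3/8 (Left): in A — A dirty, B clear
step 4/8 (Left): in A — A dirty, B clear
step 5/8 (Right): in B — A dirty, B clear
step 6/8 (Left): in A — A dirty, B clear
step 7/8 (Suck): in A — A clear, B clear
step 8/8 (Right): in B — A clear, B clear

in B — A clear, B clear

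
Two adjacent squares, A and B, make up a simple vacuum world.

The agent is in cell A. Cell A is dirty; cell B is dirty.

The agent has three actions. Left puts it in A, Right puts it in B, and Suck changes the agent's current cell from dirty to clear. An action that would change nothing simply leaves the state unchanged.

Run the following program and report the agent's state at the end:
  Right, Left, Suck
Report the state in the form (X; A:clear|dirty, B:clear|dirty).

1. Right → (B; A:dirty, B:dirty)
2. Left → (A; A:dirty, B:dirty)
3. Suck → (A; A:clear, B:dirty)

(A; A:clear, B:dirty)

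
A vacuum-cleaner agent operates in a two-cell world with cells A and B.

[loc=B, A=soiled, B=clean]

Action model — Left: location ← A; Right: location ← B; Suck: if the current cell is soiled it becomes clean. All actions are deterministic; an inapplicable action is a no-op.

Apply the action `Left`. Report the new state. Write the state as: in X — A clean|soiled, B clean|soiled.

start: in B — A soiled, B clean
step 1/1 (Left): in A — A soiled, B clean

in A — A soiled, B clean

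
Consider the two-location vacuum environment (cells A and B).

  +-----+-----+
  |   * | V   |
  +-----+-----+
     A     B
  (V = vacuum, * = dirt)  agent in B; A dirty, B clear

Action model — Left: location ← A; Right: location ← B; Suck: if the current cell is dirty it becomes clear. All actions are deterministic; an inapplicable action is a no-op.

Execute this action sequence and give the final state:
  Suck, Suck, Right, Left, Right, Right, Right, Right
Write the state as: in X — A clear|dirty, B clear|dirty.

in B — A dirty, B clear

1. Suck → in B — A dirty, B clear
2. Suck → in B — A dirty, B clear
3. Right → in B — A dirty, B clear
4. Left → in A — A dirty, B clear
5. Right → in B — A dirty, B clear
6. Right → in B — A dirty, B clear
7. Right → in B — A dirty, B clear
8. Right → in B — A dirty, B clear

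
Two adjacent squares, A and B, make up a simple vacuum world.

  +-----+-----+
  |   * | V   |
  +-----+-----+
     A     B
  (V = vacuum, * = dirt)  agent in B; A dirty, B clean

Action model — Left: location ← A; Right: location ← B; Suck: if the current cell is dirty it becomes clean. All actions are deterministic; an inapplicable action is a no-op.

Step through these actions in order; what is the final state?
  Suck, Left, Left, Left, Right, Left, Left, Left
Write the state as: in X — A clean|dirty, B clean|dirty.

in A — A dirty, B clean

1. Suck → in B — A dirty, B clean
2. Left → in A — A dirty, B clean
3. Left → in A — A dirty, B clean
4. Left → in A — A dirty, B clean
5. Right → in B — A dirty, B clean
6. Left → in A — A dirty, B clean
7. Left → in A — A dirty, B clean
8. Left → in A — A dirty, B clean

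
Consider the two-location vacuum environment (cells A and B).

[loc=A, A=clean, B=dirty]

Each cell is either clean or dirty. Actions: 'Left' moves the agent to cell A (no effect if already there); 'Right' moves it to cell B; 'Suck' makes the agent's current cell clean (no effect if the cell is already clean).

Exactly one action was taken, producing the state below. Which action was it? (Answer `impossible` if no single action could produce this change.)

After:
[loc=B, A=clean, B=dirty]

try  Left: <A|clean|dirty>
try Right: <B|clean|dirty>  ← match
try  Suck: <A|clean|dirty>

Right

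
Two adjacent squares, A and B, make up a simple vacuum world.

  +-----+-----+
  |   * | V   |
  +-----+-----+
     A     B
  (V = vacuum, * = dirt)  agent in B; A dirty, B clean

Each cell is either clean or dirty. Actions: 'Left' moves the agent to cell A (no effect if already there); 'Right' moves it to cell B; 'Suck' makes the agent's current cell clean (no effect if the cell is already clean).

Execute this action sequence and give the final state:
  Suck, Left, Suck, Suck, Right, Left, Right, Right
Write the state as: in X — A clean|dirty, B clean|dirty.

in B — A clean, B clean

[1] after Suck: in B — A dirty, B clean
[2] after Left: in A — A dirty, B clean
[3] after Suck: in A — A clean, B clean
[4] after Suck: in A — A clean, B clean
[5] after Right: in B — A clean, B clean
[6] after Left: in A — A clean, B clean
[7] after Right: in B — A clean, B clean
[8] after Right: in B — A clean, B clean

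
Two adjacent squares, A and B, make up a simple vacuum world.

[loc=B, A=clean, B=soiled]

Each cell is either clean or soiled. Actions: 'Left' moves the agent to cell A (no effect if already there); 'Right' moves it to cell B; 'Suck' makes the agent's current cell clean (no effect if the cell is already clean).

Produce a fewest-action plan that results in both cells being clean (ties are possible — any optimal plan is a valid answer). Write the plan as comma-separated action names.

1) do Suck; now <B|clean|clean>
min 1: B is soiled, one Suck

Suck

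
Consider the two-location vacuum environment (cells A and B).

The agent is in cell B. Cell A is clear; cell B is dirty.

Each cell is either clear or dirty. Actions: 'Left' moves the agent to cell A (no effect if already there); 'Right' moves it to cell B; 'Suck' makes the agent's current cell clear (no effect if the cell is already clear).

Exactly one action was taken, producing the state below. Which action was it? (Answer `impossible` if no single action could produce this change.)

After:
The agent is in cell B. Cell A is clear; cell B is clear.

Suck

try  Left: <A|clear|dirty>
try Right: <B|clear|dirty>
try  Suck: <B|clear|clear>  ← match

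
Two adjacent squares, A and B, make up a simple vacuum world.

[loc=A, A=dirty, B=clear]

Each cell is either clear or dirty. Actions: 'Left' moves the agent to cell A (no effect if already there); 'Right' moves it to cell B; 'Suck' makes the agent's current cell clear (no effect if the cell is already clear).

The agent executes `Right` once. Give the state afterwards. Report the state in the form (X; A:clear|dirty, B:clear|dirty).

start: (A; A:dirty, B:clear)
t=1 Right ⇒ (B; A:dirty, B:clear)

(B; A:dirty, B:clear)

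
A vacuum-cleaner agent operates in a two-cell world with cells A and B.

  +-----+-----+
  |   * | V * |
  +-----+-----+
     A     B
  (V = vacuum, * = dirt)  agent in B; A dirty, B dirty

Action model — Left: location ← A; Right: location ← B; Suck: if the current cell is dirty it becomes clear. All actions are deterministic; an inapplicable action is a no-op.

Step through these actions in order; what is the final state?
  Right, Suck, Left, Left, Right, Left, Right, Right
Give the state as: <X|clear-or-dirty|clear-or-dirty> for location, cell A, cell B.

1) do Right; now <B|dirty|dirty>
2) do Suck; now <B|dirty|clear>
3) do Left; now <A|dirty|clear>
4) do Left; now <A|dirty|clear>
5) do Right; now <B|dirty|clear>
6) do Left; now <A|dirty|clear>
7) do Right; now <B|dirty|clear>
8) do Right; now <B|dirty|clear>

<B|dirty|clear>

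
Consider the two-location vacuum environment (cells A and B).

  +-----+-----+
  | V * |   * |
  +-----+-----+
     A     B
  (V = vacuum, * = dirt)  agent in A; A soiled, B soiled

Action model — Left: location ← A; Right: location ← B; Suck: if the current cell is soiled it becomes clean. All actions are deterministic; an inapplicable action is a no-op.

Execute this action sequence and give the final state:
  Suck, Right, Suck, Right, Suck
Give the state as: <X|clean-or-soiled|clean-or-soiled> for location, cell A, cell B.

<B|clean|clean>

[1] after Suck: <A|clean|soiled>
[2] after Right: <B|clean|soiled>
[3] after Suck: <B|clean|clean>
[4] after Right: <B|clean|clean>
[5] after Suck: <B|clean|clean>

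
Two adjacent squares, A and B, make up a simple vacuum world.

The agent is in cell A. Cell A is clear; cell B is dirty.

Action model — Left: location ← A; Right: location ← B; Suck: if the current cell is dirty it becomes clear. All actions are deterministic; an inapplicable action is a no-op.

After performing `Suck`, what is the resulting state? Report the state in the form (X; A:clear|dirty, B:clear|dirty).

(A; A:clear, B:dirty)

start: (A; A:clear, B:dirty)
t=1 Suck ⇒ (A; A:clear, B:dirty)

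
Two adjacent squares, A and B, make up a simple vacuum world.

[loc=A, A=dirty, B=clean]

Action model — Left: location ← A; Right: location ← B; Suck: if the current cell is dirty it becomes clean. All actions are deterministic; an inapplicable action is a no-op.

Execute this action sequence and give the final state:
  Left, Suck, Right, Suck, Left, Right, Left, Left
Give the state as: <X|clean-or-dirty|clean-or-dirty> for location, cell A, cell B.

<A|clean|clean>

1) do Left; now <A|dirty|clean>
2) do Suck; now <A|clean|clean>
3) do Right; now <B|clean|clean>
4) do Suck; now <B|clean|clean>
5) do Left; now <A|clean|clean>
6) do Right; now <B|clean|clean>
7) do Left; now <A|clean|clean>
8) do Left; now <A|clean|clean>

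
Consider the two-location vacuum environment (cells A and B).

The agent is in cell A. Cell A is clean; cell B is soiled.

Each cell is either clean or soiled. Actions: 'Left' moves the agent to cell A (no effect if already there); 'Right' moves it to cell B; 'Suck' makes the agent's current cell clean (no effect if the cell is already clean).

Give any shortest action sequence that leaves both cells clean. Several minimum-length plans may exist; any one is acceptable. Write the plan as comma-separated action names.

Right, Suck

1. Right → (B; A:clean, B:soiled)
2. Suck → (B; A:clean, B:clean)
min 2: go B then Suck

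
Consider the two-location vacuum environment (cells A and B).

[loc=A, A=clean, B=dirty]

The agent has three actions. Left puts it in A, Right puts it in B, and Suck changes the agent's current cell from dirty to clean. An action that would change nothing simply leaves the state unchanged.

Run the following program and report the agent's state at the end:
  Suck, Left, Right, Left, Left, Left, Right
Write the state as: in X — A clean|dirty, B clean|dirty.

step 1/7 (Suck): in A — A clean, B dirty
step 2/7 (Left): in A — A clean, B dirty
step 3/7 (Right): in B — A clean, B dirty
step 4/7 (Left): in A — A clean, B dirty
step 5/7 (Left): in A — A clean, B dirty
step 6/7 (Left): in A — A clean, B dirty
step 7/7 (Right): in B — A clean, B dirty

in B — A clean, B dirty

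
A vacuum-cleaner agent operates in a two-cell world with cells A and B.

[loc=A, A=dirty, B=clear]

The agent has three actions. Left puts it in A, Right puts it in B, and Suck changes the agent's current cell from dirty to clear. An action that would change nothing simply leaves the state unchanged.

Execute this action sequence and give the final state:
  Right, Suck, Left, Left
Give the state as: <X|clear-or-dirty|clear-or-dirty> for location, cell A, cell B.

<A|dirty|clear>

Right (#1): <B|dirty|clear>
Suck (#2): <B|dirty|clear>
Left (#3): <A|dirty|clear>
Left (#4): <A|dirty|clear>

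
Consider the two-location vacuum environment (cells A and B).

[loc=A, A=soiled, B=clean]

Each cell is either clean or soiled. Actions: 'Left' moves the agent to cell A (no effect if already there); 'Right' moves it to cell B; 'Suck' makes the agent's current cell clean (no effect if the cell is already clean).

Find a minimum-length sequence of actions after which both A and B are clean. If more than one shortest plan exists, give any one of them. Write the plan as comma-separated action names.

Suck

Suck (#1): <A|clean|clean>
min 1: A is soiled, one Suck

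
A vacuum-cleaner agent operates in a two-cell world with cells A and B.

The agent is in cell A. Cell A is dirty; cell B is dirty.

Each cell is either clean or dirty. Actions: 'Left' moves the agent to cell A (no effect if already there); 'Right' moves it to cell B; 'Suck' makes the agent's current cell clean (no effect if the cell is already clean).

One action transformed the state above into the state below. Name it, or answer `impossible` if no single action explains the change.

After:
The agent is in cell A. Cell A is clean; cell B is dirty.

Suck

try  Left: <A|dirty|dirty>
try Right: <B|dirty|dirty>
try  Suck: <A|clean|dirty>  ← match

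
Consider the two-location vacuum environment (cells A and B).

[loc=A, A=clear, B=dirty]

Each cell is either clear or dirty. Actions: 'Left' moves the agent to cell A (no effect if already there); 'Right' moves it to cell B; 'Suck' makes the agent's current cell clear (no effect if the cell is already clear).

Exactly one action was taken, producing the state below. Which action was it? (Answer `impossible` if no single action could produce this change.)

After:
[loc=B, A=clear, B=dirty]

try  Left: (A; A:clear, B:dirty)
try Right: (B; A:clear, B:dirty)  ← match
try  Suck: (A; A:clear, B:dirty)

Right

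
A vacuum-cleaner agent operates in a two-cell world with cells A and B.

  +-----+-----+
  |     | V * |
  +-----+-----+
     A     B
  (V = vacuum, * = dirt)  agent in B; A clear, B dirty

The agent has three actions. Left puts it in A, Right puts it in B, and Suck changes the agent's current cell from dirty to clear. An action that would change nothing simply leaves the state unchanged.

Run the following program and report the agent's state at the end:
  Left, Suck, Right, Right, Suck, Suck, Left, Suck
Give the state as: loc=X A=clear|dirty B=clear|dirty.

loc=A A=clear B=clear

step 1/8 (Left): loc=A A=clear B=dirty
step 2/8 (Suck): loc=A A=clear B=dirty
step 3/8 (Right): loc=B A=clear B=dirty
step 4/8 (Right): loc=B A=clear B=dirty
step 5/8 (Suck): loc=B A=clear B=clear
step 6/8 (Suck): loc=B A=clear B=clear
step 7/8 (Left): loc=A A=clear B=clear
step 8/8 (Suck): loc=A A=clear B=clear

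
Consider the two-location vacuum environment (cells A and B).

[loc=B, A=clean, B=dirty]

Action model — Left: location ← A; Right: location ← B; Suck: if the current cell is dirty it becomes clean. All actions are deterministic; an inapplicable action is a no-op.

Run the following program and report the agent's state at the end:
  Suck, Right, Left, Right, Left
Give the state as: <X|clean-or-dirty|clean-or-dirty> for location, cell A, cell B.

[1] after Suck: <B|clean|clean>
[2] after Right: <B|clean|clean>
[3] after Left: <A|clean|clean>
[4] after Right: <B|clean|clean>
[5] after Left: <A|clean|clean>

<A|clean|clean>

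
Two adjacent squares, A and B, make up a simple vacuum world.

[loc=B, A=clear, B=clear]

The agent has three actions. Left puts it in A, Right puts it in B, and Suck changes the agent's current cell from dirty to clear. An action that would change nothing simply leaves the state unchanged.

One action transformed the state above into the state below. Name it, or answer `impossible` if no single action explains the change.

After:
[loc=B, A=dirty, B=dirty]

try  Left: loc=A A=clear B=clear
try Right: loc=B A=clear B=clear
try  Suck: loc=B A=clear B=clear
no single action produces the after-state

impossible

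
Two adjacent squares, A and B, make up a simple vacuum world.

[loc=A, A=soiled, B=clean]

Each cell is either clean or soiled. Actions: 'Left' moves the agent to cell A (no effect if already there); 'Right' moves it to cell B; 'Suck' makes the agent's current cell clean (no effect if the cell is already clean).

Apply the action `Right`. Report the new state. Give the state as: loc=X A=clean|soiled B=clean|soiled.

start: loc=A A=soiled B=clean
Right (#1): loc=B A=soiled B=clean

loc=B A=soiled B=clean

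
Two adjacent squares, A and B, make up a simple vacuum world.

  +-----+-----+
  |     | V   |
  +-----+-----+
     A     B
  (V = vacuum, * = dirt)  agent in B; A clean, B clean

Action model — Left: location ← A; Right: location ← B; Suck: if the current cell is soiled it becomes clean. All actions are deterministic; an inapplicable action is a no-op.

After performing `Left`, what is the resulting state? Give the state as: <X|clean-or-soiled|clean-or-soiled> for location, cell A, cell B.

start: <B|clean|clean>
t=1 Left ⇒ <A|clean|clean>

<A|clean|clean>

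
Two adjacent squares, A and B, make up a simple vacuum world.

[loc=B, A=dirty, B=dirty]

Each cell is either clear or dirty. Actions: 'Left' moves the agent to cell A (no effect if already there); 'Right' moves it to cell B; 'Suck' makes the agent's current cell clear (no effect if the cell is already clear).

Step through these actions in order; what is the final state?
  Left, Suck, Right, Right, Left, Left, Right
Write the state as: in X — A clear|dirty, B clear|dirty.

step 1/7 (Left): in A — A dirty, B dirty
step 2/7 (Suck): in A — A clear, B dirty
step 3/7 (Right): in B — A clear, B dirty
step 4/7 (Right): in B — A clear, B dirty
step 5/7 (Left): in A — A clear, B dirty
step 6/7 (Left): in A — A clear, B dirty
step 7/7 (Right): in B — A clear, B dirty

in B — A clear, B dirty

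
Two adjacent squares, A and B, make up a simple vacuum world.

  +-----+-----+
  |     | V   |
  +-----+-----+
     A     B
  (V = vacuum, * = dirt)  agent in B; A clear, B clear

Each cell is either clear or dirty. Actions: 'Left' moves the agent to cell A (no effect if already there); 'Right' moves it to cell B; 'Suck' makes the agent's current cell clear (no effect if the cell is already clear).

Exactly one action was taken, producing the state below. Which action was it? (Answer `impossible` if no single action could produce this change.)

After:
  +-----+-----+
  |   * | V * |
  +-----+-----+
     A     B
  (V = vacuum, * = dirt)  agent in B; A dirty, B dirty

try  Left: <A|clear|clear>
try Right: <B|clear|clear>
try  Suck: <B|clear|clear>
no single action produces the after-state

impossible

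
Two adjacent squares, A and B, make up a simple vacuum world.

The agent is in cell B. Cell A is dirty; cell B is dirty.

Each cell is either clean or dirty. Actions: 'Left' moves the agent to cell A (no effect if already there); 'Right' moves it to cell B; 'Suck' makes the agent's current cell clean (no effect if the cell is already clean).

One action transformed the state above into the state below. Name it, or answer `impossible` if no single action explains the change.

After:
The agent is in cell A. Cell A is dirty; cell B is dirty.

Left

try  Left: (A; A:dirty, B:dirty)  ← match
try Right: (B; A:dirty, B:dirty)
try  Suck: (B; A:dirty, B:clean)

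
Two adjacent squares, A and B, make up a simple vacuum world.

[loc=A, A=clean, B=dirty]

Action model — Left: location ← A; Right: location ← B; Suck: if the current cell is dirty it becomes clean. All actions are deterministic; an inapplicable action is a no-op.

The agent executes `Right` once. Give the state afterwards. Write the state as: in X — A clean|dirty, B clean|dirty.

start: in A — A clean, B dirty
[1] after Right: in B — A clean, B dirty

in B — A clean, B dirty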